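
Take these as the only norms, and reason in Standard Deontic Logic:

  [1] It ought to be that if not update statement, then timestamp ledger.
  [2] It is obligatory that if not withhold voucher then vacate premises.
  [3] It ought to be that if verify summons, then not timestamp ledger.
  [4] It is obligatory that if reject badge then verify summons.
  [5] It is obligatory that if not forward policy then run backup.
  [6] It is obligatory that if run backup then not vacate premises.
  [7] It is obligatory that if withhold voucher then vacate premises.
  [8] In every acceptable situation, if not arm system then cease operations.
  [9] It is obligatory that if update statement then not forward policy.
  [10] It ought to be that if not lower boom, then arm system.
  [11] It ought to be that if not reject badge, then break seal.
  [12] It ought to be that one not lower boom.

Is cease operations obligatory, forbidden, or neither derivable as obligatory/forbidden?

Premise 8 is O(¬arm_system → cease_operations), but O(¬arm_system) is not derivable from the premises, so it does not yield O(cease_operations).
No premise or chain of K-axiom applications forces O(cease_operations), and none forces O(¬cease_operations). So cease_operations is neither obligatory nor forbidden under these norms.

Neither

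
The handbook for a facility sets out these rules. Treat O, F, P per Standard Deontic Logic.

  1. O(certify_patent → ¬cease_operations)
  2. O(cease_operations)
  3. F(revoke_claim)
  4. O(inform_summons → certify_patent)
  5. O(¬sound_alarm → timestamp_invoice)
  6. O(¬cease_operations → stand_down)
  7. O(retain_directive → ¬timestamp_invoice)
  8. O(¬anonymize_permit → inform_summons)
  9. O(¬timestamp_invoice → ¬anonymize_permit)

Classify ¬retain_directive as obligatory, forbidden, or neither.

Obligatory

From premise 2 we have O(cease_operations).
Premise 1 is O(certify_patent → ¬cease_operations); contrapositively O(cease_operations → ¬certify_patent). Since O(cease_operations) holds, K gives O(¬certify_patent).
Premise 4, O(inform_summons → certify_patent), contraposes to O(¬certify_patent → ¬inform_summons); with O(¬certify_patent) we get O(¬inform_summons).
The contrapositive of premise 8 (O(¬anonymize_permit → inform_summons)) is O(¬inform_summons → anonymize_permit), and O(¬inform_summons) is already established, so O(anonymize_permit).
Premise 9 is O(¬timestamp_invoice → ¬anonymize_permit); contrapositively O(anonymize_permit → timestamp_invoice). Since O(anonymize_permit) holds, K gives O(timestamp_invoice).
Premise 7 is O(retain_directive → ¬timestamp_invoice); contrapositively O(timestamp_invoice → ¬retain_directive). Since O(timestamp_invoice) holds, K gives O(¬retain_directive).
Premises 3, 5, 6 do not contribute to this derivation.
Hence ¬retain_directive is obligatory.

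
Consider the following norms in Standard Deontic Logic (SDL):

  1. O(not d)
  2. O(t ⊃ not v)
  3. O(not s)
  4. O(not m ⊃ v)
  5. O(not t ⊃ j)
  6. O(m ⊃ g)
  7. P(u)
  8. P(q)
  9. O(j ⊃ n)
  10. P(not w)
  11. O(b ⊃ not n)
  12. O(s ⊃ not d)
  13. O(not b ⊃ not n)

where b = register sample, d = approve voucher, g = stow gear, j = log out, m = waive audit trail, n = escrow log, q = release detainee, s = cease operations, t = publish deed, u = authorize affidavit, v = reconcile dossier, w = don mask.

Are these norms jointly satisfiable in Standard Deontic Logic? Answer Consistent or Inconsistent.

Premise 12 is O(s ⊃ not d); even if O(not d) held, inferring O(s) would be affirming the consequent — invalid.
So O(s) is not derivable, and the apparent clash with O(not s) does not arise.
A world satisfying every obligation exists (e.g. b=false, d=false, g=true, j=false, m=true, n=false, q=false, s=false, t=true, u=false, v=false, w=false); no atom is both obligatory and forbidden, so the set is consistent.

Consistent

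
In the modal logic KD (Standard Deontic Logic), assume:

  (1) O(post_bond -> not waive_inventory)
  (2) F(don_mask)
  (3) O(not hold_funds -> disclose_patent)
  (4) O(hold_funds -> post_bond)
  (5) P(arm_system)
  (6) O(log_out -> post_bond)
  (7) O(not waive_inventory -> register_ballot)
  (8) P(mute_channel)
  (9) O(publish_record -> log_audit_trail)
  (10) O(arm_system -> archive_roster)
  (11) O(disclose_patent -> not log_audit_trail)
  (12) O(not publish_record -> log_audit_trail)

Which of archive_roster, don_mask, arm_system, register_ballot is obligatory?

Premises 12 and 9 are O(not publish_record -> log_audit_trail) and O(publish_record -> log_audit_trail); every ideal world satisfies not publish_record or publish_record, so in either case log_audit_trail holds — hence O(log_audit_trail).
Premise 11, O(disclose_patent -> not log_audit_trail), contraposes to O(log_audit_trail -> not disclose_patent); with O(log_audit_trail) we get O(not disclose_patent).
Premise 3 is O(not hold_funds -> disclose_patent); contrapositively O(not disclose_patent -> hold_funds). Since O(not disclose_patent) holds, K gives O(hold_funds).
From O(hold_funds) and premise 4, O(hold_funds -> post_bond), we obtain O(post_bond).
With premise 1, O(post_bond -> not waive_inventory), the K-axiom yields O(not waive_inventory).
Applying K to premise 7 (O(not waive_inventory -> register_ballot)) and O(not waive_inventory) yields O(register_ballot).
So O(register_ballot) holds — register_ballot is obligatory. None of the other listed options is made obligatory by any chain of premises.

register_ballot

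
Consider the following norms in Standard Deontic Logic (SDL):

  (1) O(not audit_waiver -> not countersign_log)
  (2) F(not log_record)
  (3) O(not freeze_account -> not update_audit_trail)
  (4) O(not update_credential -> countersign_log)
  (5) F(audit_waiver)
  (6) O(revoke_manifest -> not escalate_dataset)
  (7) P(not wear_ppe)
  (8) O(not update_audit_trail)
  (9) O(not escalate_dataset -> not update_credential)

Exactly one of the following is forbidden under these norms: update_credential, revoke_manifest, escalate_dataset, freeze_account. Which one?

F(audit_waiver) at premise 5 means O(not audit_waiver).
With premise 1, O(not audit_waiver -> not countersign_log), the K-axiom yields O(not countersign_log).
The contrapositive of premise 4 (O(not update_credential -> countersign_log)) is O(not countersign_log -> update_credential), and O(not countersign_log) is already established, so O(update_credential).
Premise 9 is O(not escalate_dataset -> not update_credential); contrapositively O(update_credential -> escalate_dataset). Since O(update_credential) holds, K gives O(escalate_dataset).
Premise 6 is O(revoke_manifest -> not escalate_dataset); contrapositively O(escalate_dataset -> not revoke_manifest). Since O(escalate_dataset) holds, K gives O(not revoke_manifest).
So O(not revoke_manifest) holds, i.e. revoke_manifest is forbidden. None of the other listed options is forbidden under the premises.

revoke_manifest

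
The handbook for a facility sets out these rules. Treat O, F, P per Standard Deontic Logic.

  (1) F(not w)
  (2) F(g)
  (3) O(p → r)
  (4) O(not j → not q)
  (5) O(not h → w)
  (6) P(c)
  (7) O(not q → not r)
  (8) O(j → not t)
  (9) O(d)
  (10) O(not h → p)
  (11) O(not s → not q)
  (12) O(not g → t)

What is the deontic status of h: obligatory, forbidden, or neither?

Premise 2 is F(g), i.e. O(not g).
Applying K to premise 12 (O(not g → t)) and O(not g) yields O(t).
Premise 8 is O(j → not t); contrapositively O(t → not j). Since O(t) holds, K gives O(not j).
Applying K to premise 4 (O(not j → not q)) and O(not j) yields O(not q).
From O(not q) and premise 7, O(not q → not r), we obtain O(not r).
Premise 3 is O(p → r); contrapositively O(not r → not p). Since O(not r) holds, K gives O(not p).
Premise 10, O(not h → p), contraposes to O(not p → h); with O(not p) we get O(h).
Premises 1, 5, 6, 9, 11 do not contribute to this derivation.
Hence h is obligatory.

Obligatory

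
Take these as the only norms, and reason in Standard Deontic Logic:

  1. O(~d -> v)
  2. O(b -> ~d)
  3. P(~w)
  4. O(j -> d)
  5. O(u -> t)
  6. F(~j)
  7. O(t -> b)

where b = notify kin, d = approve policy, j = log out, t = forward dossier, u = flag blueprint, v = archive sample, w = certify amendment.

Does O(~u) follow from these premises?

Yes

Premise 6, F(~j), is equivalent to O(j).
Applying K to premise 4 (O(j -> d)) and O(j) yields O(d).
Premise 2 is O(b -> ~d); contrapositively O(d -> ~b). Since O(d) holds, K gives O(~b).
Premise 7 is O(t -> b); contrapositively O(~b -> ~t). Since O(~b) holds, K gives O(~t).
The contrapositive of premise 5 (O(u -> t)) is O(~t -> ~u), and O(~t) is already established, so O(~u).
Premises 1, 3 do not contribute to this derivation.
So O(~u) follows.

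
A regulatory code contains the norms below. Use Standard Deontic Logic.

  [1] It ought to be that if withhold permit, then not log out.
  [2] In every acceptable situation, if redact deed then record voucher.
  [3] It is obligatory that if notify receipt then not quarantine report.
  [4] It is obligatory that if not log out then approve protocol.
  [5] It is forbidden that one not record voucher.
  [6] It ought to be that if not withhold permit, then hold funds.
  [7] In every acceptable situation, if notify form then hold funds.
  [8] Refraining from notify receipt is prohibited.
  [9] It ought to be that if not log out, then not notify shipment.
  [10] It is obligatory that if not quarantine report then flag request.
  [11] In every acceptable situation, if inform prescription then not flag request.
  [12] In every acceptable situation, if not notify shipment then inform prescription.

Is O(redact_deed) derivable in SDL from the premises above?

Premise 2 is O(redact_deed → record_voucher); even if O(record_voucher) held, inferring O(redact_deed) would be affirming the consequent — invalid.
No other premise forces O(redact_deed). An ideal world satisfying every premise can still have redact_deed false, so O(redact_deed) is not derivable.

No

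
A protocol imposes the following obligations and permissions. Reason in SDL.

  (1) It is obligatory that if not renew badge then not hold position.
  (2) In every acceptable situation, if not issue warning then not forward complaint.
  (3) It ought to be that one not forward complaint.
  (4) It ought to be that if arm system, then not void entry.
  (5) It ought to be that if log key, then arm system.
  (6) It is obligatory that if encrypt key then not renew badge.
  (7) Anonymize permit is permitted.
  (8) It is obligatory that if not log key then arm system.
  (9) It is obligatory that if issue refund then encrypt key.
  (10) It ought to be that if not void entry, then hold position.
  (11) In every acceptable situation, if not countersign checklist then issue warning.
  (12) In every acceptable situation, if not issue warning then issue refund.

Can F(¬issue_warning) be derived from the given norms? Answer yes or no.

Premises 8 and 5 cover both cases: O(¬log_key → arm_system) and O(log_key → arm_system). Since ¬log_key ∨ log_key is a tautology, O(arm_system) follows.
With premise 4, O(arm_system → ¬void_entry), the K-axiom yields O(¬void_entry).
From O(¬void_entry) and premise 10, O(¬void_entry → hold_position), we obtain O(hold_position).
Premise 1, O(¬renew_badge → ¬hold_position), contraposes to O(hold_position → renew_badge); with O(hold_position) we get O(renew_badge).
Premise 6, O(encrypt_key → ¬renew_badge), contraposes to O(renew_badge → ¬encrypt_key); with O(renew_badge) we get O(¬encrypt_key).
Premise 9, O(issue_refund → encrypt_key), contraposes to O(¬encrypt_key → ¬issue_refund); with O(¬encrypt_key) we get O(¬issue_refund).
The contrapositive of premise 12 (O(¬issue_warning → issue_refund)) is O(¬issue_refund → issue_warning), and O(¬issue_refund) is already established, so O(issue_warning).
Premises 2, 3, 7, 11 do not contribute to this derivation.
So O(issue_warning) holds, i.e. F(¬issue_warning). The claim follows.

Yes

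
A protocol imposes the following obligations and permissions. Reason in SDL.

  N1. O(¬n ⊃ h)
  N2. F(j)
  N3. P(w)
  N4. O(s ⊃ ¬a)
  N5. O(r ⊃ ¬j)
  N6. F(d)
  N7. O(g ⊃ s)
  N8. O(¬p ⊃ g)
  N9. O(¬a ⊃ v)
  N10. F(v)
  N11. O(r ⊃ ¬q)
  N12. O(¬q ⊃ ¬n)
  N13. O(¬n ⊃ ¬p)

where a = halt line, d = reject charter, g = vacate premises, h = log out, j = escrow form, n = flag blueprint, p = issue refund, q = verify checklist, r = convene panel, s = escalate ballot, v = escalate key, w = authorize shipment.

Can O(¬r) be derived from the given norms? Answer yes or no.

F(v) at premise 10 means O(¬v).
The contrapositive of premise 9 (O(¬a ⊃ v)) is O(¬v ⊃ a), and O(¬v) is already established, so O(a).
Premise 4 is O(s ⊃ ¬a); contrapositively O(a ⊃ ¬s). Since O(a) holds, K gives O(¬s).
Premise 7, O(g ⊃ s), contraposes to O(¬s ⊃ ¬g); with O(¬s) we get O(¬g).
The contrapositive of premise 8 (O(¬p ⊃ g)) is O(¬g ⊃ p), and O(¬g) is already established, so O(p).
Premise 13 is O(¬n ⊃ ¬p); contrapositively O(p ⊃ n). Since O(p) holds, K gives O(n).
Premise 12, O(¬q ⊃ ¬n), contraposes to O(n ⊃ q); with O(n) we get O(q).
Premise 11, O(r ⊃ ¬q), contraposes to O(q ⊃ ¬r); with O(q) we get O(¬r).
Premises 1, 2, 3, 5, 6 do not contribute to this derivation.
So O(¬r) follows.

Yes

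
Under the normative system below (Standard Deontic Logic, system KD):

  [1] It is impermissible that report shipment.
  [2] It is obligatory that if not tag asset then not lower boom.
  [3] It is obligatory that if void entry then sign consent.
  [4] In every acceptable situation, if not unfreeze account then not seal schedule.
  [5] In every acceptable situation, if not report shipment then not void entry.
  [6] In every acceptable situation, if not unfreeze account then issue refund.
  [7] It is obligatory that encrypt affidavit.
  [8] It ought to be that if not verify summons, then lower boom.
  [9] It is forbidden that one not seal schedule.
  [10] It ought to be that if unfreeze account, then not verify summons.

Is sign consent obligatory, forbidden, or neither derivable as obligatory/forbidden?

Premise 3 is O(void_entry → sign_consent), but O(void_entry) is not derivable from the premises, so it does not yield O(sign_consent).
No premise or chain of K-axiom applications forces O(sign_consent), and none forces O(¬sign_consent). So sign_consent is neither obligatory nor forbidden under these norms.

Neither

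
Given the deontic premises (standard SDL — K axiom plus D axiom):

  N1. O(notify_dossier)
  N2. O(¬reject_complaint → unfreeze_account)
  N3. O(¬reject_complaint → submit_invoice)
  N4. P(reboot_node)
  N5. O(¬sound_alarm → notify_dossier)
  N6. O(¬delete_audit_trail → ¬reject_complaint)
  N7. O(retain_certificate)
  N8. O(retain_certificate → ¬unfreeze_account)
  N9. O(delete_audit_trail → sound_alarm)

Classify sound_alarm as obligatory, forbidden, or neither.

Obligatory

From premise 7 we have O(retain_certificate).
Premise 8 is O(retain_certificate → ¬unfreeze_account); since O(retain_certificate), deontic closure gives O(¬unfreeze_account).
The contrapositive of premise 2 (O(¬reject_complaint → unfreeze_account)) is O(¬unfreeze_account → reject_complaint), and O(¬unfreeze_account) is already established, so O(reject_complaint).
Premise 6 is O(¬delete_audit_trail → ¬reject_complaint); contrapositively O(reject_complaint → delete_audit_trail). Since O(reject_complaint) holds, K gives O(delete_audit_trail).
Applying K to premise 9 (O(delete_audit_trail → sound_alarm)) and O(delete_audit_trail) yields O(sound_alarm).
Premises 1, 3, 4, 5 do not contribute to this derivation.
Hence sound_alarm is obligatory.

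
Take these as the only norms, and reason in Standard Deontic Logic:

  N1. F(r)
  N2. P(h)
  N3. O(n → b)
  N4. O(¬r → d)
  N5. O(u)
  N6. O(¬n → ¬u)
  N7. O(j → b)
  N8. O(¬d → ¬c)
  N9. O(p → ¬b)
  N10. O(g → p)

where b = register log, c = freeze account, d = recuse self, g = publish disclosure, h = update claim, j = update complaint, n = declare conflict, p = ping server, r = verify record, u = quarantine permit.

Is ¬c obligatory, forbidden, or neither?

Neither

Premise 8 is O(¬d → ¬c), but O(¬d) is not derivable from the premises, so it does not yield O(¬c).
No premise or chain of K-axiom applications forces O(¬c), and none forces O(c). So ¬c is neither obligatory nor forbidden under these norms.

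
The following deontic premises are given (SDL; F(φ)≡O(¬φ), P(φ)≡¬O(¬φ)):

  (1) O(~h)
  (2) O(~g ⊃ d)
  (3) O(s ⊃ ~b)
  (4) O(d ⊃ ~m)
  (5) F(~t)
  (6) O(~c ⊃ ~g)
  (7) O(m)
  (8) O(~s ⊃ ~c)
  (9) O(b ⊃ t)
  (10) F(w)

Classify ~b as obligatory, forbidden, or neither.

Obligatory

Premise 7 gives O(m).
Premise 4 is O(d ⊃ ~m); contrapositively O(m ⊃ ~d). Since O(m) holds, K gives O(~d).
Premise 2 is O(~g ⊃ d); contrapositively O(~d ⊃ g). Since O(~d) holds, K gives O(g).
The contrapositive of premise 6 (O(~c ⊃ ~g)) is O(g ⊃ c), and O(g) is already established, so O(c).
Premise 8 is O(~s ⊃ ~c); contrapositively O(c ⊃ s). Since O(c) holds, K gives O(s).
Applying K to premise 3 (O(s ⊃ ~b)) and O(s) yields O(~b).
Premises 1, 5, 9, 10 do not contribute to this derivation.
Hence ~b is obligatory.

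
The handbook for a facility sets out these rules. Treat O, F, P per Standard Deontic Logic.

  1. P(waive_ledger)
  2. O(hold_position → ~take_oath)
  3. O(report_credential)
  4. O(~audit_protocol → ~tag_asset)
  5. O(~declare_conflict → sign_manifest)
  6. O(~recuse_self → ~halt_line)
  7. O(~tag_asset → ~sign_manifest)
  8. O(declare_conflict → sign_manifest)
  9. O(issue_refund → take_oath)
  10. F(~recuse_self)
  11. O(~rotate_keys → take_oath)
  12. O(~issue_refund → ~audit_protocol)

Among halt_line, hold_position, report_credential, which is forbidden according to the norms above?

hold_position

Premises 5 and 8 are O(~declare_conflict → sign_manifest) and O(declare_conflict → sign_manifest); every ideal world satisfies ~declare_conflict or declare_conflict, so in either case sign_manifest holds — hence O(sign_manifest).
Premise 7, O(~tag_asset → ~sign_manifest), contraposes to O(sign_manifest → tag_asset); with O(sign_manifest) we get O(tag_asset).
The contrapositive of premise 4 (O(~audit_protocol → ~tag_asset)) is O(tag_asset → audit_protocol), and O(tag_asset) is already established, so O(audit_protocol).
Premise 12, O(~issue_refund → ~audit_protocol), contraposes to O(audit_protocol → issue_refund); with O(audit_protocol) we get O(issue_refund).
Applying K to premise 9 (O(issue_refund → take_oath)) and O(issue_refund) yields O(take_oath).
The contrapositive of premise 2 (O(hold_position → ~take_oath)) is O(take_oath → ~hold_position), and O(take_oath) is already established, so O(~hold_position).
So O(~hold_position) holds, i.e. hold_position is forbidden. None of the other listed options is forbidden under the premises.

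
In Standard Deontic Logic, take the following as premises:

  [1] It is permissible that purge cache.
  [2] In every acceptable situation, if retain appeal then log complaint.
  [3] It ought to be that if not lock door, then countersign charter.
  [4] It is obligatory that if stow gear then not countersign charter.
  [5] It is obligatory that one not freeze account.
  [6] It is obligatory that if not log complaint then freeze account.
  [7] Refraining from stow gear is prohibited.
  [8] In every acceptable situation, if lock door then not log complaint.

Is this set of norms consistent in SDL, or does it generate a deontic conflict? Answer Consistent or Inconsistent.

Premise 5 gives O(¬freeze_account).
Premise 6, O(¬log_complaint → freeze_account), contraposes to O(¬freeze_account → log_complaint); with O(¬freeze_account) we get O(log_complaint).
Premise 8, O(lock_door → ¬log_complaint), contraposes to O(log_complaint → ¬lock_door); with O(log_complaint) we get O(¬lock_door).
From O(¬lock_door) and premise 3, O(¬lock_door → countersign_charter), we obtain O(countersign_charter).
Premise 4, O(stow_gear → ¬countersign_charter), contraposes to O(countersign_charter → ¬stow_gear); with O(countersign_charter) we get O(¬stow_gear).
However, F(¬stow_gear) at premise 7 amounts to O(stow_gear).
We now have both O(¬stow_gear) and O(stow_gear) — stow_gear is simultaneously obligatory and forbidden, violating the D-axiom.

Inconsistent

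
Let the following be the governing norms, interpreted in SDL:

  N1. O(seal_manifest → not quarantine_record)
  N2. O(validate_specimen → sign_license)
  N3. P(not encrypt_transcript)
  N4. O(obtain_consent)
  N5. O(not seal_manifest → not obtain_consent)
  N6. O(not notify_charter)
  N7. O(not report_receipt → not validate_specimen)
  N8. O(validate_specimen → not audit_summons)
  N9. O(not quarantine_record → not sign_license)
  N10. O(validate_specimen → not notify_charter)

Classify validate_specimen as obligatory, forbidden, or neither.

Forbidden

Premise 4 gives O(obtain_consent).
Premise 5 is O(not seal_manifest → not obtain_consent); contrapositively O(obtain_consent → seal_manifest). Since O(obtain_consent) holds, K gives O(seal_manifest).
With premise 1, O(seal_manifest → not quarantine_record), the K-axiom yields O(not quarantine_record).
Premise 9 is O(not quarantine_record → not sign_license); since O(not quarantine_record), deontic closure gives O(not sign_license).
Premise 2, O(validate_specimen → sign_license), contraposes to O(not sign_license → not validate_specimen); with O(not sign_license) we get O(not validate_specimen).
Premises 3, 6, 7, 8, 10 do not contribute to this derivation.
Thus O(not validate_specimen), which is F(validate_specimen): validate_specimen is forbidden.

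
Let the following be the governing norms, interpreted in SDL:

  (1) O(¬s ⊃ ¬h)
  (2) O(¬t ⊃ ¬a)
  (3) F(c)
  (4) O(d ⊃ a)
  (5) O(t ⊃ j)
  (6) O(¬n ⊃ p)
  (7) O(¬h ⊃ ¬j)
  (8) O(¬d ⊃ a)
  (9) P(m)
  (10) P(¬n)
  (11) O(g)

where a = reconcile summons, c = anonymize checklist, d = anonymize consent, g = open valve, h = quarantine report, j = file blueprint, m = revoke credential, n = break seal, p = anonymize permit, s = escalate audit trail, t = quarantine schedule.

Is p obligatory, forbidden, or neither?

Premise 6 is O(¬n ⊃ p), but O(¬n) is not derivable from the premises (the permission P(¬n) asserts only ¬O(n), not O(¬n)), so it does not yield O(p).
No premise or chain of K-axiom applications forces O(p), and none forces O(¬p). So p is neither obligatory nor forbidden under these norms.

Neither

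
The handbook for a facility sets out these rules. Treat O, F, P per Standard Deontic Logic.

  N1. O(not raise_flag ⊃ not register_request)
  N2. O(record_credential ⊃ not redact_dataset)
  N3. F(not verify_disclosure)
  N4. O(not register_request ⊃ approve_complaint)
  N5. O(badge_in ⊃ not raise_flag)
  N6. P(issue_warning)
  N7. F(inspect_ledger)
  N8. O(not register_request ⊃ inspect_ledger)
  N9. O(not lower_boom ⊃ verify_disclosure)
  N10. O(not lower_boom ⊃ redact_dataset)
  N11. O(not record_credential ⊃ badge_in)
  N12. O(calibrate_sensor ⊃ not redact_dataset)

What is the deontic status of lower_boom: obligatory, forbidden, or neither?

Premise 7, F(inspect_ledger), is equivalent to O(not inspect_ledger).
Premise 8 is O(not register_request ⊃ inspect_ledger); contrapositively O(not inspect_ledger ⊃ register_request). Since O(not inspect_ledger) holds, K gives O(register_request).
The contrapositive of premise 1 (O(not raise_flag ⊃ not register_request)) is O(register_request ⊃ raise_flag), and O(register_request) is already established, so O(raise_flag).
Premise 5 is O(badge_in ⊃ not raise_flag); contrapositively O(raise_flag ⊃ not badge_in). Since O(raise_flag) holds, K gives O(not badge_in).
Premise 11, O(not record_credential ⊃ badge_in), contraposes to O(not badge_in ⊃ record_credential); with O(not badge_in) we get O(record_credential).
With premise 2, O(record_credential ⊃ not redact_dataset), the K-axiom yields O(not redact_dataset).
Premise 10 is O(not lower_boom ⊃ redact_dataset); contrapositively O(not redact_dataset ⊃ lower_boom). Since O(not redact_dataset) holds, K gives O(lower_boom).
Premises 3, 4, 6, 9, 12 do not contribute to this derivation.
Hence lower_boom is obligatory.

Obligatory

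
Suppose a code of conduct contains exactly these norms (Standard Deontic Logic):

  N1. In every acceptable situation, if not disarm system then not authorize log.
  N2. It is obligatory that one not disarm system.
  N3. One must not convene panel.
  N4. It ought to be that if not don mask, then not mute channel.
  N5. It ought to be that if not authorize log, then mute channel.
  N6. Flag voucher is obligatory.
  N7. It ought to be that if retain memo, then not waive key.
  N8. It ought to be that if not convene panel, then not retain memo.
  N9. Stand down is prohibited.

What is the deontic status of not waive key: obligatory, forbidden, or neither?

Premise 7 is O(retain_memo → ¬waive_key), but O(retain_memo) is not derivable from the premises, so it does not yield O(¬waive_key).
No premise or chain of K-axiom applications forces O(¬waive_key), and none forces O(waive_key). So ¬waive_key is neither obligatory nor forbidden under these norms.

Neither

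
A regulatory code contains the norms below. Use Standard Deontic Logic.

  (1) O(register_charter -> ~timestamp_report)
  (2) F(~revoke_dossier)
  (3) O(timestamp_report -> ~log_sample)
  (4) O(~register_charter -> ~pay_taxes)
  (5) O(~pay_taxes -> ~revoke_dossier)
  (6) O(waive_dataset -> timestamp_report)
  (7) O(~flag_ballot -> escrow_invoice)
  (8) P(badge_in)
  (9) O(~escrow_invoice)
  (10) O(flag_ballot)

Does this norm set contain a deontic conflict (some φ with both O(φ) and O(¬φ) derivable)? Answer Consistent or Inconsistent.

Consistent

Premise 7 is O(~flag_ballot -> escrow_invoice), but O(~flag_ballot) is not derivable from the premises, so it does not yield O(escrow_invoice).
So O(escrow_invoice) is not derivable, and the apparent clash with O(~escrow_invoice) does not arise.
A world satisfying every obligation exists (e.g. badge_in=false, escrow_invoice=false, flag_ballot=true, log_sample=false, pay_taxes=true, register_charter=true, revoke_dossier=true, timestamp_report=false, waive_dataset=false); no atom is both obligatory and forbidden, so the set is consistent.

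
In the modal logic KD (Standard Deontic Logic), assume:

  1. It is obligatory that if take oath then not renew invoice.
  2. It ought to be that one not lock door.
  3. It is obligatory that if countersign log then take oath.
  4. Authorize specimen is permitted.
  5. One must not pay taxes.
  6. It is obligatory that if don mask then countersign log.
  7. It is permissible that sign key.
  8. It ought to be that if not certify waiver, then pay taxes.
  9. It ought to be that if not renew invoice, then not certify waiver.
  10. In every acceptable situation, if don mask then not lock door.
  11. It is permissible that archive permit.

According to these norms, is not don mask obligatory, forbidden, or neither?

Obligatory

Premise 5, F(pay_taxes), is equivalent to O(¬pay_taxes).
Premise 8, O(¬certify_waiver → pay_taxes), contraposes to O(¬pay_taxes → certify_waiver); with O(¬pay_taxes) we get O(certify_waiver).
Premise 9 is O(¬renew_invoice → ¬certify_waiver); contrapositively O(certify_waiver → renew_invoice). Since O(certify_waiver) holds, K gives O(renew_invoice).
The contrapositive of premise 1 (O(take_oath → ¬renew_invoice)) is O(renew_invoice → ¬take_oath), and O(renew_invoice) is already established, so O(¬take_oath).
Premise 3 is O(countersign_log → take_oath); contrapositively O(¬take_oath → ¬countersign_log). Since O(¬take_oath) holds, K gives O(¬countersign_log).
Premise 6 is O(don_mask → countersign_log); contrapositively O(¬countersign_log → ¬don_mask). Since O(¬countersign_log) holds, K gives O(¬don_mask).
Premises 2, 4, 7, 10, 11 do not contribute to this derivation.
Hence ¬don_mask is obligatory.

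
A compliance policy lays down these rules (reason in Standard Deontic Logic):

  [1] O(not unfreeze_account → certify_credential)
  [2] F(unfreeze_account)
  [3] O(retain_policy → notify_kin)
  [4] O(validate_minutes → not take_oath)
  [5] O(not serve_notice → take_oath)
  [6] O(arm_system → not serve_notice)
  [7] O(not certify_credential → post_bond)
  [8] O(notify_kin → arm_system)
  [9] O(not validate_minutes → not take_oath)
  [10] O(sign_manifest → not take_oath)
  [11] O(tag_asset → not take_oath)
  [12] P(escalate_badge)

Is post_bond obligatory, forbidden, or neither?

Neither

Premise 7 is O(not certify_credential → post_bond), but O(not certify_credential) is not derivable from the premises, so it does not yield O(post_bond).
No premise or chain of K-axiom applications forces O(post_bond), and none forces O(not post_bond). So post_bond is neither obligatory nor forbidden under these norms.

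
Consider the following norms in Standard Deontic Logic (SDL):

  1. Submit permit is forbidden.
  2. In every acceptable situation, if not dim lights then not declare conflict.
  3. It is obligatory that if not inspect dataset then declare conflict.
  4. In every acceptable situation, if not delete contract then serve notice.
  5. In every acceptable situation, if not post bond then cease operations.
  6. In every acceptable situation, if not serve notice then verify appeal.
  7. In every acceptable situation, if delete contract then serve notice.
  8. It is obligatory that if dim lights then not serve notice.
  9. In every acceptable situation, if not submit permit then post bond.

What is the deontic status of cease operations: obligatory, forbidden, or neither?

Premise 5 is O(¬post_bond → cease_operations), but O(¬post_bond) is not derivable from the premises, so it does not yield O(cease_operations).
No premise or chain of K-axiom applications forces O(cease_operations), and none forces O(¬cease_operations). So cease_operations is neither obligatory nor forbidden under these norms.

Neither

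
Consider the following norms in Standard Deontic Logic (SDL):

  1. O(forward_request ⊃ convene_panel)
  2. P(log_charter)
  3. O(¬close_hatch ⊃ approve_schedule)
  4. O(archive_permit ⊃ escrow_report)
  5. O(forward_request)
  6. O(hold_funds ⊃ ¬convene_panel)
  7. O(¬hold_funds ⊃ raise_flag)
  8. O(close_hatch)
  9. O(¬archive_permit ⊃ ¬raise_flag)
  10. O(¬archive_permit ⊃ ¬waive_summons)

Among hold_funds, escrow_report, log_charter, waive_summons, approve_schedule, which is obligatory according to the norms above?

From premise 5 we have O(forward_request).
Premise 1 is O(forward_request ⊃ convene_panel); since O(forward_request), deontic closure gives O(convene_panel).
Premise 6, O(hold_funds ⊃ ¬convene_panel), contraposes to O(convene_panel ⊃ ¬hold_funds); with O(convene_panel) we get O(¬hold_funds).
Premise 7 is O(¬hold_funds ⊃ raise_flag); since O(¬hold_funds), deontic closure gives O(raise_flag).
Premise 9, O(¬archive_permit ⊃ ¬raise_flag), contraposes to O(raise_flag ⊃ archive_permit); with O(raise_flag) we get O(archive_permit).
From O(archive_permit) and premise 4, O(archive_permit ⊃ escrow_report), we obtain O(escrow_report).
So O(escrow_report) holds — escrow_report is obligatory. None of the other listed options is made obligatory by any chain of premises.

escrow_report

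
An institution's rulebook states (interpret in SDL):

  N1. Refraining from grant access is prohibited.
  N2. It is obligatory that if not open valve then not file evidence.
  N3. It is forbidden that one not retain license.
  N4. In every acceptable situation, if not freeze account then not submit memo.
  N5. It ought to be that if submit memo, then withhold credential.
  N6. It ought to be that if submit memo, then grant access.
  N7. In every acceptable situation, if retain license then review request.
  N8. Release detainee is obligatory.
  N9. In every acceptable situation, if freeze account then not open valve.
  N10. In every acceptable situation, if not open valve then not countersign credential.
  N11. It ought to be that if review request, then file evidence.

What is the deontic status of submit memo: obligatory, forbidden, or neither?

Premise 3 is F(¬retain_license), i.e. O(retain_license).
From O(retain_license) and premise 7, O(retain_license → review_request), we obtain O(review_request).
With premise 11, O(review_request → file_evidence), the K-axiom yields O(file_evidence).
The contrapositive of premise 2 (O(¬open_valve → ¬file_evidence)) is O(file_evidence → open_valve), and O(file_evidence) is already established, so O(open_valve).
Premise 9 is O(freeze_account → ¬open_valve); contrapositively O(open_valve → ¬freeze_account). Since O(open_valve) holds, K gives O(¬freeze_account).
From O(¬freeze_account) and premise 4, O(¬freeze_account → ¬submit_memo), we obtain O(¬submit_memo).
Premises 1, 5, 6, 8, 10 do not contribute to this derivation.
Thus O(¬submit_memo), which is F(submit_memo): submit_memo is forbidden.

Forbidden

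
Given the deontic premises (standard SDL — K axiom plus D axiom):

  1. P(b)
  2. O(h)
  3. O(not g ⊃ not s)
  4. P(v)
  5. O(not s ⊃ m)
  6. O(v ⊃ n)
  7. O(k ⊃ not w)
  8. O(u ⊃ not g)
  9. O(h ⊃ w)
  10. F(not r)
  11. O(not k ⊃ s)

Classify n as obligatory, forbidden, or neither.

Neither

Premise 6 is O(v ⊃ n), but O(v) is not derivable from the premises (the permission P(v) asserts only not O(not v), not O(v)), so it does not yield O(n).
No premise or chain of K-axiom applications forces O(n), and none forces O(not n). So n is neither obligatory nor forbidden under these norms.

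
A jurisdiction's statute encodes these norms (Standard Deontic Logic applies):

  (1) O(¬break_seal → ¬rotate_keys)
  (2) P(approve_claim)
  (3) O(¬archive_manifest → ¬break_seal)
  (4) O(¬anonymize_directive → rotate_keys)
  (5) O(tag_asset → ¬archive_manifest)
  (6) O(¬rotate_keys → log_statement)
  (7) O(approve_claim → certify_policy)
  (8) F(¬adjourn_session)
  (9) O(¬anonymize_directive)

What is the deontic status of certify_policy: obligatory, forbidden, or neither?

Neither

Premise 7 is O(approve_claim → certify_policy), but O(approve_claim) is not derivable from the premises (the permission P(approve_claim) asserts only ¬O(¬approve_claim), not O(approve_claim)), so it does not yield O(certify_policy).
No premise or chain of K-axiom applications forces O(certify_policy), and none forces O(¬certify_policy). So certify_policy is neither obligatory nor forbidden under these norms.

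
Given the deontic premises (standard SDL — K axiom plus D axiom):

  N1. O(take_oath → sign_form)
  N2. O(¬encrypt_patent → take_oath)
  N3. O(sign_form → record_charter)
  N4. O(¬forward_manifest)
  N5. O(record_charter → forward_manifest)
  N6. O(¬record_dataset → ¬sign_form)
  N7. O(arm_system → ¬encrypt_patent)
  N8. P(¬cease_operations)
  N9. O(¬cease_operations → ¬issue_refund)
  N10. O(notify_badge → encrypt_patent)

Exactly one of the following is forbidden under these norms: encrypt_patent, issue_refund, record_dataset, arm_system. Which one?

arm_system

Premise 4 states O(¬forward_manifest) outright.
The contrapositive of premise 5 (O(record_charter → forward_manifest)) is O(¬forward_manifest → ¬record_charter), and O(¬forward_manifest) is already established, so O(¬record_charter).
The contrapositive of premise 3 (O(sign_form → record_charter)) is O(¬record_charter → ¬sign_form), and O(¬record_charter) is already established, so O(¬sign_form).
The contrapositive of premise 1 (O(take_oath → sign_form)) is O(¬sign_form → ¬take_oath), and O(¬sign_form) is already established, so O(¬take_oath).
Premise 2, O(¬encrypt_patent → take_oath), contraposes to O(¬take_oath → encrypt_patent); with O(¬take_oath) we get O(encrypt_patent).
Premise 7 is O(arm_system → ¬encrypt_patent); contrapositively O(encrypt_patent → ¬arm_system). Since O(encrypt_patent) holds, K gives O(¬arm_system).
So O(¬arm_system) holds, i.e. arm_system is forbidden. None of the other listed options is forbidden under the premises.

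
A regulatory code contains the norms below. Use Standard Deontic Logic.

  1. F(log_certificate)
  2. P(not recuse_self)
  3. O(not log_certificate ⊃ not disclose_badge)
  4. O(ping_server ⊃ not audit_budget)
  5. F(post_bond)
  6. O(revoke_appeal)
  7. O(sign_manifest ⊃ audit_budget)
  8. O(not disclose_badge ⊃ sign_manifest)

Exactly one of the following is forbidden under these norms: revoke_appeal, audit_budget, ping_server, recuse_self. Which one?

Premise 1, F(log_certificate), is equivalent to O(not log_certificate).
With premise 3, O(not log_certificate ⊃ not disclose_badge), the K-axiom yields O(not disclose_badge).
With premise 8, O(not disclose_badge ⊃ sign_manifest), the K-axiom yields O(sign_manifest).
Applying K to premise 7 (O(sign_manifest ⊃ audit_budget)) and O(sign_manifest) yields O(audit_budget).
Premise 4, O(ping_server ⊃ not audit_budget), contraposes to O(audit_budget ⊃ not ping_server); with O(audit_budget) we get O(not ping_server).
So O(not ping_server) holds, i.e. ping_server is forbidden. None of the other listed options is forbidden under the premises.

ping_server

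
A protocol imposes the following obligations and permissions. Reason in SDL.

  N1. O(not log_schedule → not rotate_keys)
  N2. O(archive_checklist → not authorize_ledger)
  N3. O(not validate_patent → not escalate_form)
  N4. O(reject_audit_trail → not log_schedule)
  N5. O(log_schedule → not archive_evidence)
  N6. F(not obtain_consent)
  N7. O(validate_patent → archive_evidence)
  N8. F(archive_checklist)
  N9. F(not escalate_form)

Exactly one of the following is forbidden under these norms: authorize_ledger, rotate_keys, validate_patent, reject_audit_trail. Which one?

Premise 9, F(not escalate_form), is equivalent to O(escalate_form).
The contrapositive of premise 3 (O(not validate_patent → not escalate_form)) is O(escalate_form → validate_patent), and O(escalate_form) is already established, so O(validate_patent).
With premise 7, O(validate_patent → archive_evidence), the K-axiom yields O(archive_evidence).
The contrapositive of premise 5 (O(log_schedule → not archive_evidence)) is O(archive_evidence → not log_schedule), and O(archive_evidence) is already established, so O(not log_schedule).
Applying K to premise 1 (O(not log_schedule → not rotate_keys)) and O(not log_schedule) yields O(not rotate_keys).
So O(not rotate_keys) holds, i.e. rotate_keys is forbidden. None of the other listed options is forbidden under the premises.

rotate_keys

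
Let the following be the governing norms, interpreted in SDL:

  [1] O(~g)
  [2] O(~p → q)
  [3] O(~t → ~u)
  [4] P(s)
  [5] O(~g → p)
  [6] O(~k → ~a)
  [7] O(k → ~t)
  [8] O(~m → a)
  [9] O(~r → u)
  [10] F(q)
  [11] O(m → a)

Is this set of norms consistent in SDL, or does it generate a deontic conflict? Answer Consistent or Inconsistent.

Consistent

Premise 2 is O(~p → q), but O(~p) is not derivable from the premises, so it does not yield O(q).
So O(q) is not derivable, and the apparent clash with O(~q) does not arise.
A world satisfying every obligation exists (e.g. a=true, g=false, k=true, m=false, p=true, q=false, r=true, s=false, t=false, u=false); no atom is both obligatory and forbidden, so the set is consistent.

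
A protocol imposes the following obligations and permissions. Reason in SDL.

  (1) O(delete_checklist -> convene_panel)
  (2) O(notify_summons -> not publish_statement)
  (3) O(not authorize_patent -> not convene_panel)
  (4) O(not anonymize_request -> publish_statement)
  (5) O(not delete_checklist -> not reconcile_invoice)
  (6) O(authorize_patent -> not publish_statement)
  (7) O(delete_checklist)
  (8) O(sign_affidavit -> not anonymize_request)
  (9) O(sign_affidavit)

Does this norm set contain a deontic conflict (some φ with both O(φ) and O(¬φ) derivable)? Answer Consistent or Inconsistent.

Inconsistent

Premise 7 gives O(delete_checklist).
Premise 1 is O(delete_checklist -> convene_panel); since O(delete_checklist), deontic closure gives O(convene_panel).
The contrapositive of premise 3 (O(not authorize_patent -> not convene_panel)) is O(convene_panel -> authorize_patent), and O(convene_panel) is already established, so O(authorize_patent).
With premise 6, O(authorize_patent -> not publish_statement), the K-axiom yields O(not publish_statement).
Premise 4 is O(not anonymize_request -> publish_statement); contrapositively O(not publish_statement -> anonymize_request). Since O(not publish_statement) holds, K gives O(anonymize_request).
The contrapositive of premise 8 (O(sign_affidavit -> not anonymize_request)) is O(anonymize_request -> not sign_affidavit), and O(anonymize_request) is already established, so O(not sign_affidavit).
But premise 9 directly asserts O(sign_affidavit).
We now have both O(not sign_affidavit) and O(sign_affidavit) — sign_affidavit is simultaneously obligatory and forbidden, violating the D-axiom.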